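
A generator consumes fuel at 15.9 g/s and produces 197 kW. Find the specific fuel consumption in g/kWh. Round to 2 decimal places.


SFC = (mf / BP) * 3600
Rate = 15.9 / 197 = 0.080711 g/(s*kW)
SFC = 0.080711 * 3600 = 290.56 g/kWh


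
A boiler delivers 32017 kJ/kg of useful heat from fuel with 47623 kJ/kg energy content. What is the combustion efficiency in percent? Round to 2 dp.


Efficiency = (Q_useful / Q_fuel) * 100
Efficiency = (32017 / 47623) * 100
Efficiency = 0.6723 * 100 = 67.23%


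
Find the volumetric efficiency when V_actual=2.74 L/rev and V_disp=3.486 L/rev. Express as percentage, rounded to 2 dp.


eta_v = (V_actual / V_disp) * 100
Ratio = 2.74 / 3.486 = 0.7860
eta_v = 0.7860 * 100 = 78.60%


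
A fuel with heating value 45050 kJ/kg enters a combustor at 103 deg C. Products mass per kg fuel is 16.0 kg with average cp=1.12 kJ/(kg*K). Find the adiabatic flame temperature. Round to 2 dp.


T_ad = T_in + Hc / (m_p * cp)
Denominator = 16.0 * 1.12 = 17.9200
Temperature rise = 45050 / 17.9200 = 2513.95 K
T_ad = 103 + 2513.95 = 2616.95 deg C


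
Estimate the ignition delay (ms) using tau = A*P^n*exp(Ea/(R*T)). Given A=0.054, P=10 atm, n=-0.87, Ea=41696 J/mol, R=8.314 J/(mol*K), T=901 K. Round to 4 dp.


tau = A * P^n * exp(Ea/(R*T))
P^n = 10^(-0.87) = 0.13489629
Ea/(R*T) = 41696/(8.314*901) = 5.566210
exp(Ea/(R*T)) = 261.441342
tau = 0.054 * 0.13489629 * 261.441342 = 1.9044 ms


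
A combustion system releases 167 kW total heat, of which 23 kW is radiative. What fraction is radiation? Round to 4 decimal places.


f_rad = Q_rad / Q_total
f_rad = 23 / 167 = 0.1377


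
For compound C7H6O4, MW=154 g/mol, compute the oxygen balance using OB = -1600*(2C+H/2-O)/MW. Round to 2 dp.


OB = -1600 * (2C + H/2 - O) / MW
Inner = 2*7 + 6/2 - 4 = 13.00
OB = -1600 * 13.00 / 154 = -135.06%


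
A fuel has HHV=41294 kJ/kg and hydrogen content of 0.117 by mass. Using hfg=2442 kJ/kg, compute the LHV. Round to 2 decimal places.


LHV = HHV - hfg * 9 * H
Water correction = 2442 * 9 * 0.117 = 2571.426 kJ/kg
LHV = 41294 - 2571.426 = 38722.57 kJ/kg


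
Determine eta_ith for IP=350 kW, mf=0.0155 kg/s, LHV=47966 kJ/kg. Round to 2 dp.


eta_ith = (IP / (mf * LHV)) * 100
Denominator = 0.0155 * 47966 = 743.4730 kW
eta_ith = (350 / 743.4730) * 100 = 47.08%


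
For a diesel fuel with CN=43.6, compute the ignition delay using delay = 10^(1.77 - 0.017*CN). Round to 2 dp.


delay = 10^(1.77 - 0.017*CN)
Exponent = 1.77 - 0.017*43.6 = 1.0288
delay = 10^1.0288 = 10.69 ms


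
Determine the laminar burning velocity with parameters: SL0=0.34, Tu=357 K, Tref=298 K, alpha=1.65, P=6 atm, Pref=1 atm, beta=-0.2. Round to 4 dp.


SL = SL0 * (Tu/Tref)^alpha * (P/Pref)^beta
T ratio = 357/298 = 1.19798658
(T ratio)^alpha = 1.19798658^1.65 = 1.347242
(P/Pref)^beta = 6^(-0.2) = 0.698827
SL = 0.34 * 1.347242 * 0.698827 = 0.3201 m/s


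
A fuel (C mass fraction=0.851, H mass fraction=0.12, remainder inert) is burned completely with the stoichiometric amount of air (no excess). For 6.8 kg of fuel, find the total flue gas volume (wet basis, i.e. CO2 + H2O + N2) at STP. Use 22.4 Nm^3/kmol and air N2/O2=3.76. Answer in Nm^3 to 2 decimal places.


Per kg fuel: CO2 = (C/12 kmol)*22.4 = (0.851/12)*22.4 = 1.58853 Nm^3
Per kg fuel: H2O = (H/2 kmol)*22.4 = (0.12/2)*22.4 = 1.34400 Nm^3
O2 needed per kg fuel = C/12 + H/4 = 0.851/12 + 0.12/4 = 0.10091667 kmol
Per kg fuel: N2 = O2*3.76*22.4 = 0.10091667*3.76*22.4 = 8.49961 Nm^3
Total per kg = 1.58853 + 1.34400 + 8.49961 = 11.43214 Nm^3
Total = 11.43214 * 6.8 = 77.74 Nm^3


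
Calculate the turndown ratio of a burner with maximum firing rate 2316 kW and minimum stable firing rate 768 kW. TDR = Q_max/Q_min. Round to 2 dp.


TDR = Q_max / Q_min
TDR = 2316 / 768 = 3.02


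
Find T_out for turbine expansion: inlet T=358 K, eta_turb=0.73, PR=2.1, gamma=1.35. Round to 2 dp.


T_out = T_in * (1 - eta * (1 - PR^(-(gamma-1)/gamma)))
Exponent = -(1.35-1)/1.35 = -0.25925926
PR^exp = 2.1^(-0.25925926) = 0.82501466
Factor = 1 - 0.73*(1 - 0.82501466) = 0.87226070
T_out = 358 * 0.87226070 = 312.27 K


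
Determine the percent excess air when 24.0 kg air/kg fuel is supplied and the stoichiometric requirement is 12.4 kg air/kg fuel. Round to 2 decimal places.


Excess air = actual - stoichiometric = 24.0 - 12.4 = 11.60 kg/kg fuel
Excess air % = (excess / stoich) * 100 = (11.60 / 12.4) * 100 = 93.55%


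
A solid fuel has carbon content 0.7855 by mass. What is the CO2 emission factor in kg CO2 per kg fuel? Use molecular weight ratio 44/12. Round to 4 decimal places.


EF = C_frac * (M_CO2 / M_C)
EF = 0.7855 * (44/12)
EF = 0.7855 * 3.666667 = 2.8802 kg_CO2/kg_fuel


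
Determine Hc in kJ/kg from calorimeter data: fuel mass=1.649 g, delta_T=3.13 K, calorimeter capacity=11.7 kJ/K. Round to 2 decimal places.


Hc = C_cal * delta_T / m_fuel
Q_released = 11.7 * 3.13 = 36.6210 kJ
m_fuel = 1.649 g = 1.649/1000 kg = 0.001649 kg
Hc = 36.6210 / 0.001649 = 22208.00 kJ/kg


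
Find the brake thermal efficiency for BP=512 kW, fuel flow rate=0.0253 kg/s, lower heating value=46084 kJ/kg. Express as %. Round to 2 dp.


eta_BTE = (BP / (mf * LHV)) * 100
Denominator = 0.0253 * 46084 = 1165.9252 kW
eta_BTE = (512 / 1165.9252) * 100 = 43.91%


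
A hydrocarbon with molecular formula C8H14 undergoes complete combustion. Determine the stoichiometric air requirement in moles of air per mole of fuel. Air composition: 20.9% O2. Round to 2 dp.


Balanced combustion: C8H14 + 11.5 O2 -> 8 CO2 + 7 H2O
O2 needed = C + H/4 = 8 + 14/4 = 11.50 moles
Air moles = O2 / 0.209 = 11.50 / 0.209 = 55.02 moles air


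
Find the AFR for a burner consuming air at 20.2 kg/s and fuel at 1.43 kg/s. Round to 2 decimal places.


AFR = m_air / m_fuel
AFR = 20.2 / 1.43 = 14.13


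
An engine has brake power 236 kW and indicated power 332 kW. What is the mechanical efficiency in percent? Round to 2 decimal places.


eta_mech = (BP / IP) * 100
Ratio = 236 / 332 = 0.7108
eta_mech = 0.7108 * 100 = 71.08%


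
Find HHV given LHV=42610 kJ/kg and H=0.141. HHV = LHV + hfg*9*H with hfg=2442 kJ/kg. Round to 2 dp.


HHV = LHV + hfg * 9 * H
Water addition = 2442 * 9 * 0.141 = 3098.898 kJ/kg
HHV = 42610 + 3098.898 = 45708.90 kJ/kg


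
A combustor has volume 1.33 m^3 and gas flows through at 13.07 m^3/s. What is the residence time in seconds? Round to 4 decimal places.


tau = V / Q_flow
tau = 1.33 / 13.07 = 0.1018 s


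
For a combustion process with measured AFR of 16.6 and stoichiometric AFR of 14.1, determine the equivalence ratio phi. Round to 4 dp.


phi = AFR_stoich / AFR_actual
phi = 14.1 / 16.6 = 0.8494


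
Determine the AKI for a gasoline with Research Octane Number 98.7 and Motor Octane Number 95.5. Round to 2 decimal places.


AKI = (RON + MON) / 2
AKI = (98.7 + 95.5) / 2
AKI = 194.2 / 2 = 97.10


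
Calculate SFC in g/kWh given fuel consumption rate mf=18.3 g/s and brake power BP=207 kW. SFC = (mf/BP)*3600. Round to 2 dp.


SFC = (mf / BP) * 3600
Rate = 18.3 / 207 = 0.088406 g/(s*kW)
SFC = 0.088406 * 3600 = 318.26 g/kWh


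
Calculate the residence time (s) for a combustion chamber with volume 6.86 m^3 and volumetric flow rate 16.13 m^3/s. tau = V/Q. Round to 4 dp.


tau = V / Q_flow
tau = 6.86 / 16.13 = 0.4253 s


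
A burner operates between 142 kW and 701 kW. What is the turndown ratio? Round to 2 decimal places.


TDR = Q_max / Q_min
TDR = 701 / 142 = 4.94


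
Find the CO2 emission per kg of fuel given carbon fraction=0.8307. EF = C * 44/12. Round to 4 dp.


EF = C_frac * (M_CO2 / M_C)
EF = 0.8307 * (44/12)
EF = 0.8307 * 3.666667 = 3.0459 kg_CO2/kg_fuel


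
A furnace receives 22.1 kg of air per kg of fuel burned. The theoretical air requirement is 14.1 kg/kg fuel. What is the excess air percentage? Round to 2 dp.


Excess air = actual - stoichiometric = 22.1 - 14.1 = 8.00 kg/kg fuel
Excess air % = (excess / stoich) * 100 = (8.00 / 14.1) * 100 = 56.74%


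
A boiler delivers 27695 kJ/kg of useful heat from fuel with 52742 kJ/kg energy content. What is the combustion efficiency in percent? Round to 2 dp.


Efficiency = (Q_useful / Q_fuel) * 100
Efficiency = (27695 / 52742) * 100
Efficiency = 0.5251 * 100 = 52.51%


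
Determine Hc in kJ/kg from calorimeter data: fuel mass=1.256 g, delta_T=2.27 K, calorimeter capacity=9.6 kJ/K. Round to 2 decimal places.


Hc = C_cal * delta_T / m_fuel
Q_released = 9.6 * 2.27 = 21.7920 kJ
m_fuel = 1.256 g = 1.256/1000 kg = 0.001256 kg
Hc = 21.7920 / 0.001256 = 17350.32 kJ/kg


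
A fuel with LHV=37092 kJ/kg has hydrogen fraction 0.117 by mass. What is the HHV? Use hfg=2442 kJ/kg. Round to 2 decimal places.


HHV = LHV + hfg * 9 * H
Water addition = 2442 * 9 * 0.117 = 2571.426 kJ/kg
HHV = 37092 + 2571.426 = 39663.43 kJ/kg


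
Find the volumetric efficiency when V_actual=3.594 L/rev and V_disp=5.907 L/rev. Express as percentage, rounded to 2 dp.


eta_v = (V_actual / V_disp) * 100
Ratio = 3.594 / 5.907 = 0.6084
eta_v = 0.6084 * 100 = 60.84%


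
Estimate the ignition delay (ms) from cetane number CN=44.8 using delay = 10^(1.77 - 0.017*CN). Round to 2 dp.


delay = 10^(1.77 - 0.017*CN)
Exponent = 1.77 - 0.017*44.8 = 1.0084
delay = 10^1.0084 = 10.20 ms


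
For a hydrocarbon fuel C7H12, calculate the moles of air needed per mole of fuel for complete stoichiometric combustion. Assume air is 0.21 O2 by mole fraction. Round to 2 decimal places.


Balanced combustion: C7H12 + 10 O2 -> 7 CO2 + 6 H2O
O2 needed = C + H/4 = 7 + 12/4 = 10.00 moles
Air moles = O2 / 0.21 = 10.00 / 0.21 = 47.62 moles air


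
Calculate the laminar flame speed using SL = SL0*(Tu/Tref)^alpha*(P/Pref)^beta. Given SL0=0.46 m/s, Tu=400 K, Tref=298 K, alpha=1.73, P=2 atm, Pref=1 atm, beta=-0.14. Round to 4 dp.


SL = SL0 * (Tu/Tref)^alpha * (P/Pref)^beta
T ratio = 400/298 = 1.34228188
(T ratio)^alpha = 1.34228188^1.73 = 1.664063
(P/Pref)^beta = 2^(-0.14) = 0.907519
SL = 0.46 * 1.664063 * 0.907519 = 0.6947 m/s


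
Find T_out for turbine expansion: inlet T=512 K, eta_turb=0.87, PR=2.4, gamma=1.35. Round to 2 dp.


T_out = T_in * (1 - eta * (1 - PR^(-(gamma-1)/gamma)))
Exponent = -(1.35-1)/1.35 = -0.25925926
PR^exp = 2.4^(-0.25925926) = 0.79694200
Factor = 1 - 0.87*(1 - 0.79694200) = 0.82333954
T_out = 512 * 0.82333954 = 421.55 K


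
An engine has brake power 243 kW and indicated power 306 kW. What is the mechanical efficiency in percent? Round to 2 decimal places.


eta_mech = (BP / IP) * 100
Ratio = 243 / 306 = 0.7941
eta_mech = 0.7941 * 100 = 79.41%


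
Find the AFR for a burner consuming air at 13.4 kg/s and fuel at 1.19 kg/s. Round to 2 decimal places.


AFR = m_air / m_fuel
AFR = 13.4 / 1.19 = 11.26


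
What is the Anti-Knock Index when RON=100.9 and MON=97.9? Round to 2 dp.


AKI = (RON + MON) / 2
AKI = (100.9 + 97.9) / 2
AKI = 198.8 / 2 = 99.40


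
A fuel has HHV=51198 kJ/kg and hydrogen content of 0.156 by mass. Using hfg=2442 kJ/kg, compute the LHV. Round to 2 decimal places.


LHV = HHV - hfg * 9 * H
Water correction = 2442 * 9 * 0.156 = 3428.568 kJ/kg
LHV = 51198 - 3428.568 = 47769.43 kJ/kg


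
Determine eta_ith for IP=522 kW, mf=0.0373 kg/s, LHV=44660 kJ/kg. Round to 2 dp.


eta_ith = (IP / (mf * LHV)) * 100
Denominator = 0.0373 * 44660 = 1665.8180 kW
eta_ith = (522 / 1665.8180) * 100 = 31.34%


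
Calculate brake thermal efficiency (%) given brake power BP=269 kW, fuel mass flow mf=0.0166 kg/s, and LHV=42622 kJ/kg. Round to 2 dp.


eta_BTE = (BP / (mf * LHV)) * 100
Denominator = 0.0166 * 42622 = 707.5252 kW
eta_BTE = (269 / 707.5252) * 100 = 38.02%


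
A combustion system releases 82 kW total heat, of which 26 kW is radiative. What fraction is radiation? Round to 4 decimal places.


f_rad = Q_rad / Q_total
f_rad = 26 / 82 = 0.3171


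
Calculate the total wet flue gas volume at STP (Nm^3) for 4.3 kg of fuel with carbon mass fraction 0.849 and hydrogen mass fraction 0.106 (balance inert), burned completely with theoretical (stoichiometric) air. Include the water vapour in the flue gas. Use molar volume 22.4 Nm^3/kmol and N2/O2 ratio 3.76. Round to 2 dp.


Per kg fuel: CO2 = (C/12 kmol)*22.4 = (0.849/12)*22.4 = 1.58480 Nm^3
Per kg fuel: H2O = (H/2 kmol)*22.4 = (0.106/2)*22.4 = 1.18720 Nm^3
O2 needed per kg fuel = C/12 + H/4 = 0.849/12 + 0.106/4 = 0.09725000 kmol
Per kg fuel: N2 = O2*3.76*22.4 = 0.09725000*3.76*22.4 = 8.19078 Nm^3
Total per kg = 1.58480 + 1.18720 + 8.19078 = 10.96278 Nm^3
Total = 10.96278 * 4.3 = 47.14 Nm^3


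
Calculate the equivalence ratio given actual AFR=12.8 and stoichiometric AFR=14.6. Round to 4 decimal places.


phi = AFR_stoich / AFR_actual
phi = 14.6 / 12.8 = 1.1406


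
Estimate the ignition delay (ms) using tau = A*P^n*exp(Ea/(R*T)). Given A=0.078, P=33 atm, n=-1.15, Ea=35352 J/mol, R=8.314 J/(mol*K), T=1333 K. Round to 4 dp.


tau = A * P^n * exp(Ea/(R*T))
P^n = 33^(-1.15) = 0.01793531
Ea/(R*T) = 35352/(8.314*1333) = 3.189876
exp(Ea/(R*T)) = 24.285419
tau = 0.078 * 0.01793531 * 24.285419 = 0.0340 ms


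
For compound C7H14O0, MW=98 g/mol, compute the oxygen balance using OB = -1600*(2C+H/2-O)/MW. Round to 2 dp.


OB = -1600 * (2C + H/2 - O) / MW
Inner = 2*7 + 14/2 - 0 = 21.00
OB = -1600 * 21.00 / 98 = -342.86%


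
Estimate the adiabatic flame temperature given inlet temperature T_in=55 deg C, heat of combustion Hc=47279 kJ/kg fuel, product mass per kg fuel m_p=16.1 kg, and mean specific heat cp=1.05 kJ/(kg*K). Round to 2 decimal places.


T_ad = T_in + Hc / (m_p * cp)
Denominator = 16.1 * 1.05 = 16.9050
Temperature rise = 47279 / 16.9050 = 2796.75 K
T_ad = 55 + 2796.75 = 2851.75 deg C


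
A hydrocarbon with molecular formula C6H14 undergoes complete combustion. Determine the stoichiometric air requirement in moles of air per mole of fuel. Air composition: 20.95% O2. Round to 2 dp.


Balanced combustion: C6H14 + 9.5 O2 -> 6 CO2 + 7 H2O
O2 needed = C + H/4 = 6 + 14/4 = 9.50 moles
Air moles = O2 / 0.2095 = 9.50 / 0.2095 = 45.35 moles air


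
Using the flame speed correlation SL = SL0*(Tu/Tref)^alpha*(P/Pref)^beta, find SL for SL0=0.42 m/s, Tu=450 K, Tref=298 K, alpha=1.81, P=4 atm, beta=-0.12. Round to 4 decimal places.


SL = SL0 * (Tu/Tref)^alpha * (P/Pref)^beta
T ratio = 450/298 = 1.51006711
(T ratio)^alpha = 1.51006711^1.81 = 2.108547
(P/Pref)^beta = 4^(-0.12) = 0.846745
SL = 0.42 * 2.108547 * 0.846745 = 0.7499 m/s


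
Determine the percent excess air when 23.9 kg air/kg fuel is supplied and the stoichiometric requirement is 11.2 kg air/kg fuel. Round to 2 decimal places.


Excess air = actual - stoichiometric = 23.9 - 11.2 = 12.70 kg/kg fuel
Excess air % = (excess / stoich) * 100 = (12.70 / 11.2) * 100 = 113.39%


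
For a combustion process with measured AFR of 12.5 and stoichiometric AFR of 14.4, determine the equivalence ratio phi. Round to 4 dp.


phi = AFR_stoich / AFR_actual
phi = 14.4 / 12.5 = 1.1520


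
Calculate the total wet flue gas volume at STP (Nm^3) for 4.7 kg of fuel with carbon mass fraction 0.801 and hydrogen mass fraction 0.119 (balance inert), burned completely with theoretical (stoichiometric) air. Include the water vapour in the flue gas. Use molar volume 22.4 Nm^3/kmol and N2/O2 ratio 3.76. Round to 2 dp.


Per kg fuel: CO2 = (C/12 kmol)*22.4 = (0.801/12)*22.4 = 1.49520 Nm^3
Per kg fuel: H2O = (H/2 kmol)*22.4 = (0.119/2)*22.4 = 1.33280 Nm^3
O2 needed per kg fuel = C/12 + H/4 = 0.801/12 + 0.119/4 = 0.09650000 kmol
Per kg fuel: N2 = O2*3.76*22.4 = 0.09650000*3.76*22.4 = 8.12762 Nm^3
Total per kg = 1.49520 + 1.33280 + 8.12762 = 10.95562 Nm^3
Total = 10.95562 * 4.7 = 51.49 Nm^3


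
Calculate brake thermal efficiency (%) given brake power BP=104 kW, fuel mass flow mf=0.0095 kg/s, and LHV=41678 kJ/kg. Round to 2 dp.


eta_BTE = (BP / (mf * LHV)) * 100
Denominator = 0.0095 * 41678 = 395.9410 kW
eta_BTE = (104 / 395.9410) * 100 = 26.27%


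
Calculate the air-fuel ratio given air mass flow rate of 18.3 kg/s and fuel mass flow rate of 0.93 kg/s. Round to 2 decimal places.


AFR = m_air / m_fuel
AFR = 18.3 / 0.93 = 19.68


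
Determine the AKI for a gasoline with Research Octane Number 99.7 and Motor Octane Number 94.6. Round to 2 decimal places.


AKI = (RON + MON) / 2
AKI = (99.7 + 94.6) / 2
AKI = 194.3 / 2 = 97.15


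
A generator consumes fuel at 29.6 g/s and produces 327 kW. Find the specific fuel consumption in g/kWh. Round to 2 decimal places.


SFC = (mf / BP) * 3600
Rate = 29.6 / 327 = 0.090520 g/(s*kW)
SFC = 0.090520 * 3600 = 325.87 g/kWh


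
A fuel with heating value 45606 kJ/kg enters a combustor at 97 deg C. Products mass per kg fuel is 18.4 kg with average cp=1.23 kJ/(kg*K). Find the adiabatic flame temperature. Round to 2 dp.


T_ad = T_in + Hc / (m_p * cp)
Denominator = 18.4 * 1.23 = 22.6320
Temperature rise = 45606 / 22.6320 = 2015.11 K
T_ad = 97 + 2015.11 = 2112.11 deg C


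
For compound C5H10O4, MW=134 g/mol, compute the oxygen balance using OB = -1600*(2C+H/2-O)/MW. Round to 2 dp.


OB = -1600 * (2C + H/2 - O) / MW
Inner = 2*5 + 10/2 - 4 = 11.00
OB = -1600 * 11.00 / 134 = -131.34%


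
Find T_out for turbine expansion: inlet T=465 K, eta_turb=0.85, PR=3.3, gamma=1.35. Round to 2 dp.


T_out = T_in * (1 - eta * (1 - PR^(-(gamma-1)/gamma)))
Exponent = -(1.35-1)/1.35 = -0.25925926
PR^exp = 3.3^(-0.25925926) = 0.73378775
Factor = 1 - 0.85*(1 - 0.73378775) = 0.77371959
T_out = 465 * 0.77371959 = 359.78 K


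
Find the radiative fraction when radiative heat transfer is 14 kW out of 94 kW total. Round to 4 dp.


f_rad = Q_rad / Q_total
f_rad = 14 / 94 = 0.1489


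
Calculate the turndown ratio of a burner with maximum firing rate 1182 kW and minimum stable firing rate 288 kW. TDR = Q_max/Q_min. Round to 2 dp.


TDR = Q_max / Q_min
TDR = 1182 / 288 = 4.10


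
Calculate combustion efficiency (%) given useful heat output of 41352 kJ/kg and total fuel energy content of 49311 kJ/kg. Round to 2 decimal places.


Efficiency = (Q_useful / Q_fuel) * 100
Efficiency = (41352 / 49311) * 100
Efficiency = 0.8386 * 100 = 83.86%


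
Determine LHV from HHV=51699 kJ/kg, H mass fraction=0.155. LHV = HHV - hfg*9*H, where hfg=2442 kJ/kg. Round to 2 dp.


LHV = HHV - hfg * 9 * H
Water correction = 2442 * 9 * 0.155 = 3406.590 kJ/kg
LHV = 51699 - 3406.590 = 48292.41 kJ/kg


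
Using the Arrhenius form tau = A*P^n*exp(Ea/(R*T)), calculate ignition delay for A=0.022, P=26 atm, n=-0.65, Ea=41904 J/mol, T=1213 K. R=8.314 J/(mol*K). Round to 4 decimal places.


tau = A * P^n * exp(Ea/(R*T))
P^n = 26^(-0.65) = 0.12030047
Ea/(R*T) = 41904/(8.314*1213) = 4.155130
exp(Ea/(R*T)) = 63.760280
tau = 0.022 * 0.12030047 * 63.760280 = 0.1687 ms


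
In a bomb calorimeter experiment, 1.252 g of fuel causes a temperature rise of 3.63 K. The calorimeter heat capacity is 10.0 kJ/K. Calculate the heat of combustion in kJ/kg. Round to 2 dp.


Hc = C_cal * delta_T / m_fuel
Q_released = 10.0 * 3.63 = 36.3000 kJ
m_fuel = 1.252 g = 1.252/1000 kg = 0.001252 kg
Hc = 36.3000 / 0.001252 = 28993.61 kJ/kg


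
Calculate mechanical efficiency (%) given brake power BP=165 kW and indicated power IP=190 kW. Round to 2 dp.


eta_mech = (BP / IP) * 100
Ratio = 165 / 190 = 0.8684
eta_mech = 0.8684 * 100 = 86.84%


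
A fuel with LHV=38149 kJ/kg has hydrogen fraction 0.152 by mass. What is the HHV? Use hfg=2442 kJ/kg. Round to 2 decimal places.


HHV = LHV + hfg * 9 * H
Water addition = 2442 * 9 * 0.152 = 3340.656 kJ/kg
HHV = 38149 + 3340.656 = 41489.66 kJ/kg


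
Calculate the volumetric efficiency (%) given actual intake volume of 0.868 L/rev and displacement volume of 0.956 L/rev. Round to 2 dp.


eta_v = (V_actual / V_disp) * 100
Ratio = 0.868 / 0.956 = 0.9079
eta_v = 0.9079 * 100 = 90.79%


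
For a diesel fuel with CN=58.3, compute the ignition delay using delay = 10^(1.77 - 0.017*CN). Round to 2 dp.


delay = 10^(1.77 - 0.017*CN)
Exponent = 1.77 - 0.017*58.3 = 0.7789
delay = 10^0.7789 = 6.01 ms


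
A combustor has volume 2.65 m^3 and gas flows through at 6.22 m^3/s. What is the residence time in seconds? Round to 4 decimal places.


tau = V / Q_flow
tau = 2.65 / 6.22 = 0.4260 s


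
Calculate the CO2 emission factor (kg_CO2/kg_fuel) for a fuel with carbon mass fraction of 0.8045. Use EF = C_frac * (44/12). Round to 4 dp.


EF = C_frac * (M_CO2 / M_C)
EF = 0.8045 * (44/12)
EF = 0.8045 * 3.666667 = 2.9498 kg_CO2/kg_fuel


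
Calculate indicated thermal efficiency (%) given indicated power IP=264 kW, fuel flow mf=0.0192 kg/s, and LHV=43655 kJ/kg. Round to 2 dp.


eta_ith = (IP / (mf * LHV)) * 100
Denominator = 0.0192 * 43655 = 838.1760 kW
eta_ith = (264 / 838.1760) * 100 = 31.50%


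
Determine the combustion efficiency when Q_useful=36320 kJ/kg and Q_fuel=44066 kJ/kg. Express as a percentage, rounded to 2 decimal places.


Efficiency = (Q_useful / Q_fuel) * 100
Efficiency = (36320 / 44066) * 100
Efficiency = 0.8242 * 100 = 82.42%


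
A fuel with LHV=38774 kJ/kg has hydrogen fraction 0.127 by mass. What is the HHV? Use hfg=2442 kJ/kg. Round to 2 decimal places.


HHV = LHV + hfg * 9 * H
Water addition = 2442 * 9 * 0.127 = 2791.206 kJ/kg
HHV = 38774 + 2791.206 = 41565.21 kJ/kg


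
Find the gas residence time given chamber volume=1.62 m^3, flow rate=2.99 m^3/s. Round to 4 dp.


tau = V / Q_flow
tau = 1.62 / 2.99 = 0.5418 s


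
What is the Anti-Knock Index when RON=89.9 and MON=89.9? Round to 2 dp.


AKI = (RON + MON) / 2
AKI = (89.9 + 89.9) / 2
AKI = 179.8 / 2 = 89.90


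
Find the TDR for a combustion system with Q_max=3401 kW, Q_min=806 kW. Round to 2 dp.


TDR = Q_max / Q_min
TDR = 3401 / 806 = 4.22


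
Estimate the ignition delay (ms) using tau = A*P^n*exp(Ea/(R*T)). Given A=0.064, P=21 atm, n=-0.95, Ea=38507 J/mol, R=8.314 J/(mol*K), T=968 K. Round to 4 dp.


tau = A * P^n * exp(Ea/(R*T))
P^n = 21^(-0.95) = 0.05544874
Ea/(R*T) = 38507/(8.314*968) = 4.784696
exp(Ea/(R*T)) = 119.664924
tau = 0.064 * 0.05544874 * 119.664924 = 0.4247 ms


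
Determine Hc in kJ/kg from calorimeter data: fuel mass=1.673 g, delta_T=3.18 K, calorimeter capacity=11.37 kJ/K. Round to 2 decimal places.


Hc = C_cal * delta_T / m_fuel
Q_released = 11.37 * 3.18 = 36.1566 kJ
m_fuel = 1.673 g = 1.673/1000 kg = 0.001673 kg
Hc = 36.1566 / 0.001673 = 21611.84 kJ/kg


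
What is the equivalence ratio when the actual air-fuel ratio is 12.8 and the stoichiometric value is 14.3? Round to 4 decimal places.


phi = AFR_stoich / AFR_actual
phi = 14.3 / 12.8 = 1.1172


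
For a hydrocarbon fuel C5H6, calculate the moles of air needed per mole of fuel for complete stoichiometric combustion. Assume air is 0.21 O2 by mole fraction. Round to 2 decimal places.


Balanced combustion: C5H6 + 6.5 O2 -> 5 CO2 + 3 H2O
O2 needed = C + H/4 = 5 + 6/4 = 6.50 moles
Air moles = O2 / 0.21 = 6.50 / 0.21 = 30.95 moles air


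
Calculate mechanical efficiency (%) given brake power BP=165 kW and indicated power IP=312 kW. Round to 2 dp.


eta_mech = (BP / IP) * 100
Ratio = 165 / 312 = 0.5288
eta_mech = 0.5288 * 100 = 52.88%


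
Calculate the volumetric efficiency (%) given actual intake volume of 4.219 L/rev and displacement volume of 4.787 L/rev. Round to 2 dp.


eta_v = (V_actual / V_disp) * 100
Ratio = 4.219 / 4.787 = 0.8813
eta_v = 0.8813 * 100 = 88.13%


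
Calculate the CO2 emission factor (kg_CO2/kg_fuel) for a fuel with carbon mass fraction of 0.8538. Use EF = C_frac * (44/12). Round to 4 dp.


EF = C_frac * (M_CO2 / M_C)
EF = 0.8538 * (44/12)
EF = 0.8538 * 3.666667 = 3.1306 kg_CO2/kg_fuel


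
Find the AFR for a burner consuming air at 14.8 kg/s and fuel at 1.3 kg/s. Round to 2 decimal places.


AFR = m_air / m_fuel
AFR = 14.8 / 1.3 = 11.38


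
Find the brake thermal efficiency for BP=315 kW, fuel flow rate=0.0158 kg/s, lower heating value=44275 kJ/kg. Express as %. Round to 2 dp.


eta_BTE = (BP / (mf * LHV)) * 100
Denominator = 0.0158 * 44275 = 699.5450 kW
eta_BTE = (315 / 699.5450) * 100 = 45.03%


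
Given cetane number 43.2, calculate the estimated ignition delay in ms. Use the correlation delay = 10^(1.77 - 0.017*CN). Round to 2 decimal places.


delay = 10^(1.77 - 0.017*CN)
Exponent = 1.77 - 0.017*43.2 = 1.0356
delay = 10^1.0356 = 10.85 ms


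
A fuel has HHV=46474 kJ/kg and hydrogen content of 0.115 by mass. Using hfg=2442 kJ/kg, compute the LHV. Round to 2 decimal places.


LHV = HHV - hfg * 9 * H
Water correction = 2442 * 9 * 0.115 = 2527.470 kJ/kg
LHV = 46474 - 2527.470 = 43946.53 kJ/kg


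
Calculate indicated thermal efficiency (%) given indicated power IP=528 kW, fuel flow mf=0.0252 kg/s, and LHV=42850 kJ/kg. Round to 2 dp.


eta_ith = (IP / (mf * LHV)) * 100
Denominator = 0.0252 * 42850 = 1079.8200 kW
eta_ith = (528 / 1079.8200) * 100 = 48.90%


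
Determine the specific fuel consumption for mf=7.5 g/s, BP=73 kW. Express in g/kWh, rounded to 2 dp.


SFC = (mf / BP) * 3600
Rate = 7.5 / 73 = 0.102740 g/(s*kW)
SFC = 0.102740 * 3600 = 369.86 g/kWh


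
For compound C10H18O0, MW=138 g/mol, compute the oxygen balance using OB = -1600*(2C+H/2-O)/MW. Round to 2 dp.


OB = -1600 * (2C + H/2 - O) / MW
Inner = 2*10 + 18/2 - 0 = 29.00
OB = -1600 * 29.00 / 138 = -336.23%


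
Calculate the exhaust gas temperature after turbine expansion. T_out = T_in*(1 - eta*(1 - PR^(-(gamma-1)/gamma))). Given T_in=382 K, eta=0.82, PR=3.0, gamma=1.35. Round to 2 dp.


T_out = T_in * (1 - eta * (1 - PR^(-(gamma-1)/gamma)))
Exponent = -(1.35-1)/1.35 = -0.25925926
PR^exp = 3.0^(-0.25925926) = 0.75214556
Factor = 1 - 0.82*(1 - 0.75214556) = 0.79675936
T_out = 382 * 0.79675936 = 304.36 K


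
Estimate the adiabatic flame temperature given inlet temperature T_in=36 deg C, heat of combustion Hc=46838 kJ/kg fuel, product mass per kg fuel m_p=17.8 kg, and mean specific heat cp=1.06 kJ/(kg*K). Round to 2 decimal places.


T_ad = T_in + Hc / (m_p * cp)
Denominator = 17.8 * 1.06 = 18.8680
Temperature rise = 46838 / 18.8680 = 2482.40 K
T_ad = 36 + 2482.40 = 2518.40 deg C


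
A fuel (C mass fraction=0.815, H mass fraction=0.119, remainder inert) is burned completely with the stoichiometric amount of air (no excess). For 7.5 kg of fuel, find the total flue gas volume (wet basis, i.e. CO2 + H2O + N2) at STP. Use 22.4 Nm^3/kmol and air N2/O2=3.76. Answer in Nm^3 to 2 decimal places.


Per kg fuel: CO2 = (C/12 kmol)*22.4 = (0.815/12)*22.4 = 1.52133 Nm^3
Per kg fuel: H2O = (H/2 kmol)*22.4 = (0.119/2)*22.4 = 1.33280 Nm^3
O2 needed per kg fuel = C/12 + H/4 = 0.815/12 + 0.119/4 = 0.09766667 kmol
Per kg fuel: N2 = O2*3.76*22.4 = 0.09766667*3.76*22.4 = 8.22588 Nm^3
Total per kg = 1.52133 + 1.33280 + 8.22588 = 11.08001 Nm^3
Total = 11.08001 * 7.5 = 83.10 Nm^3


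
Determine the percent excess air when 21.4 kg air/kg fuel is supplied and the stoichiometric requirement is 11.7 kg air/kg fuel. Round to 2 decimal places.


Excess air = actual - stoichiometric = 21.4 - 11.7 = 9.70 kg/kg fuel
Excess air % = (excess / stoich) * 100 = (9.70 / 11.7) * 100 = 82.91%


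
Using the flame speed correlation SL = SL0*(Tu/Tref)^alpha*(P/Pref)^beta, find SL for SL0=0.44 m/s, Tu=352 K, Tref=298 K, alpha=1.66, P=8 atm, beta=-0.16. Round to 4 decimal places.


SL = SL0 * (Tu/Tref)^alpha * (P/Pref)^beta
T ratio = 352/298 = 1.18120805
(T ratio)^alpha = 1.18120805^1.66 = 1.318444
(P/Pref)^beta = 8^(-0.16) = 0.716978
SL = 0.44 * 1.318444 * 0.716978 = 0.4159 m/s


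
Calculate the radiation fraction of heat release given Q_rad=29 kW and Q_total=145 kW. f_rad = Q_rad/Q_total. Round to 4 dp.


f_rad = Q_rad / Q_total
f_rad = 29 / 145 = 0.2000


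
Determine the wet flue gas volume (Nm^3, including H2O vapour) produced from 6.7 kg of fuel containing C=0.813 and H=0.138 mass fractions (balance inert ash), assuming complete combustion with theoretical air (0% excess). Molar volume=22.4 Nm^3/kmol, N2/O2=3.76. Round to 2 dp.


Per kg fuel: CO2 = (C/12 kmol)*22.4 = (0.813/12)*22.4 = 1.51760 Nm^3
Per kg fuel: H2O = (H/2 kmol)*22.4 = (0.138/2)*22.4 = 1.54560 Nm^3
O2 needed per kg fuel = C/12 + H/4 = 0.813/12 + 0.138/4 = 0.10225000 kmol
Per kg fuel: N2 = O2*3.76*22.4 = 0.10225000*3.76*22.4 = 8.61190 Nm^3
Total per kg = 1.51760 + 1.54560 + 8.61190 = 11.67510 Nm^3
Total = 11.67510 * 6.7 = 78.22 Nm^3


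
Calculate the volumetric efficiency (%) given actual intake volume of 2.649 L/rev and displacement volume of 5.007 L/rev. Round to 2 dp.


eta_v = (V_actual / V_disp) * 100
Ratio = 2.649 / 5.007 = 0.5291
eta_v = 0.5291 * 100 = 52.91%


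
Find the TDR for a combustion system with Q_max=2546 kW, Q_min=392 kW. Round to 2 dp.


TDR = Q_max / Q_min
TDR = 2546 / 392 = 6.49


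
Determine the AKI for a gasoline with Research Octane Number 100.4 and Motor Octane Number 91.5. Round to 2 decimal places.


AKI = (RON + MON) / 2
AKI = (100.4 + 91.5) / 2
AKI = 191.9 / 2 = 95.95


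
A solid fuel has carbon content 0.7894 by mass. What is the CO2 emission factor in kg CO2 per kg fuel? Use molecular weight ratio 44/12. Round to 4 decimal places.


EF = C_frac * (M_CO2 / M_C)
EF = 0.7894 * (44/12)
EF = 0.7894 * 3.666667 = 2.8945 kg_CO2/kg_fuel


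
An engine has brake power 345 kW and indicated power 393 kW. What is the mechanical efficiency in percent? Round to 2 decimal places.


eta_mech = (BP / IP) * 100
Ratio = 345 / 393 = 0.8779
eta_mech = 0.8779 * 100 = 87.79%


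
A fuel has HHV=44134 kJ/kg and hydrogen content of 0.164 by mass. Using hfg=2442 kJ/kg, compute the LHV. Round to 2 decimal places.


LHV = HHV - hfg * 9 * H
Water correction = 2442 * 9 * 0.164 = 3604.392 kJ/kg
LHV = 44134 - 3604.392 = 40529.61 kJ/kg


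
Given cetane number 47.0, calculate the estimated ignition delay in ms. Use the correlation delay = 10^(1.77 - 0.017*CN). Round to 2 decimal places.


delay = 10^(1.77 - 0.017*CN)
Exponent = 1.77 - 0.017*47.0 = 0.9710
delay = 10^0.9710 = 9.35 ms


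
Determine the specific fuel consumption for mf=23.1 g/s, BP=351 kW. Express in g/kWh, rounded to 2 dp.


SFC = (mf / BP) * 3600
Rate = 23.1 / 351 = 0.065812 g/(s*kW)
SFC = 0.065812 * 3600 = 236.92 g/kWh


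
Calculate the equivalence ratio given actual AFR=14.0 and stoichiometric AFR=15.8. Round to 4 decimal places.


phi = AFR_stoich / AFR_actual
phi = 15.8 / 14.0 = 1.1286


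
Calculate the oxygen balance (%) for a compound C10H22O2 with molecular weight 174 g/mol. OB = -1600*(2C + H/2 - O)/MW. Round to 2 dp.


OB = -1600 * (2C + H/2 - O) / MW
Inner = 2*10 + 22/2 - 2 = 29.00
OB = -1600 * 29.00 / 174 = -266.67%


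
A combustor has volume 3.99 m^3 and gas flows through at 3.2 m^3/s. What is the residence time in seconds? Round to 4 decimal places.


tau = V / Q_flow
tau = 3.99 / 3.2 = 1.2469 s


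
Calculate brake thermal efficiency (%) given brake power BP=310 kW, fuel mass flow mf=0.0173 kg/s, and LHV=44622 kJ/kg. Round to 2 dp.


eta_BTE = (BP / (mf * LHV)) * 100
Denominator = 0.0173 * 44622 = 771.9606 kW
eta_BTE = (310 / 771.9606) * 100 = 40.16%


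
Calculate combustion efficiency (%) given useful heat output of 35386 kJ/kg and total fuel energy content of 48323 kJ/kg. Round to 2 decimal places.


Efficiency = (Q_useful / Q_fuel) * 100
Efficiency = (35386 / 48323) * 100
Efficiency = 0.7323 * 100 = 73.23%


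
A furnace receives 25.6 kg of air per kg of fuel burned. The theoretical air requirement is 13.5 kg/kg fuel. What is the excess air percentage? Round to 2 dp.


Excess air = actual - stoichiometric = 25.6 - 13.5 = 12.10 kg/kg fuel
Excess air % = (excess / stoich) * 100 = (12.10 / 13.5) * 100 = 89.63%


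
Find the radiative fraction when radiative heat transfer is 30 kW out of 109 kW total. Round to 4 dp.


f_rad = Q_rad / Q_total
f_rad = 30 / 109 = 0.2752


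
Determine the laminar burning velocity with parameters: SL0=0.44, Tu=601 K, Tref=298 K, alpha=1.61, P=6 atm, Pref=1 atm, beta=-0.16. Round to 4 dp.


SL = SL0 * (Tu/Tref)^alpha * (P/Pref)^beta
T ratio = 601/298 = 2.01677852
(T ratio)^alpha = 2.01677852^1.61 = 3.093853
(P/Pref)^beta = 6^(-0.16) = 0.750751
SL = 0.44 * 3.093853 * 0.750751 = 1.0220 m/s


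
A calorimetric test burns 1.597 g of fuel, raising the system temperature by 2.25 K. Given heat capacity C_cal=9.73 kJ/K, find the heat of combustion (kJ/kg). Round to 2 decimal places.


Hc = C_cal * delta_T / m_fuel
Q_released = 9.73 * 2.25 = 21.8925 kJ
m_fuel = 1.597 g = 1.597/1000 kg = 0.001597 kg
Hc = 21.8925 / 0.001597 = 13708.52 kJ/kg


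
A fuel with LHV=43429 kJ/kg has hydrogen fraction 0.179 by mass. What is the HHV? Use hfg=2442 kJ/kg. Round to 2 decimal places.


HHV = LHV + hfg * 9 * H
Water addition = 2442 * 9 * 0.179 = 3934.062 kJ/kg
HHV = 43429 + 3934.062 = 47363.06 kJ/kg


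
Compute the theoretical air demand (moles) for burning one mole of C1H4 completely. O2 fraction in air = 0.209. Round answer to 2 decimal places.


Balanced combustion: C1H4 + 2 O2 -> 1 CO2 + 2 H2O
O2 needed = C + H/4 = 1 + 4/4 = 2.00 moles
Air moles = O2 / 0.209 = 2.00 / 0.209 = 9.57 moles air


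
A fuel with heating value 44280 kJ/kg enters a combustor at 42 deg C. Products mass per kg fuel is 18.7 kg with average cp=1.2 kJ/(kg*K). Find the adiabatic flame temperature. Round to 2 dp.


T_ad = T_in + Hc / (m_p * cp)
Denominator = 18.7 * 1.2 = 22.4400
Temperature rise = 44280 / 22.4400 = 1973.26 K
T_ad = 42 + 1973.26 = 2015.26 deg C


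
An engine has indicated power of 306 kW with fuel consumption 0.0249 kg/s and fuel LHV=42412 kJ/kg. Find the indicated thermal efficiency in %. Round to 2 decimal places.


eta_ith = (IP / (mf * LHV)) * 100
Denominator = 0.0249 * 42412 = 1056.0588 kW
eta_ith = (306 / 1056.0588) * 100 = 28.98%


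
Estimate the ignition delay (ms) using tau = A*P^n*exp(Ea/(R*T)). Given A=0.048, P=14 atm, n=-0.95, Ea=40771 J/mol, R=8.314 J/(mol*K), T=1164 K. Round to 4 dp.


tau = A * P^n * exp(Ea/(R*T))
P^n = 14^(-0.95) = 0.08150390
Ea/(R*T) = 40771/(8.314*1164) = 4.212970
exp(Ea/(R*T)) = 67.556884
tau = 0.048 * 0.08150390 * 67.556884 = 0.2643 ms


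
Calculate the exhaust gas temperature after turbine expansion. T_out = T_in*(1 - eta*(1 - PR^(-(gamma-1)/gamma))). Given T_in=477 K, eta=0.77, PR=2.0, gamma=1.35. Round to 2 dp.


T_out = T_in * (1 - eta * (1 - PR^(-(gamma-1)/gamma)))
Exponent = -(1.35-1)/1.35 = -0.25925926
PR^exp = 2.0^(-0.25925926) = 0.83551680
Factor = 1 - 0.77*(1 - 0.83551680) = 0.87334794
T_out = 477 * 0.87334794 = 416.59 K


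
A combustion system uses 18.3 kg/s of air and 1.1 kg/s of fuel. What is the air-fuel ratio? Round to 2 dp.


AFR = m_air / m_fuel
AFR = 18.3 / 1.1 = 16.64


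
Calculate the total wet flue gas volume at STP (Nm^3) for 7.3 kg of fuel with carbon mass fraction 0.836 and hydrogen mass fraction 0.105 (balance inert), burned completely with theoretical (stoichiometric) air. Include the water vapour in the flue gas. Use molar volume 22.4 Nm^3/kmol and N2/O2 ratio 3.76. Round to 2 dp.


Per kg fuel: CO2 = (C/12 kmol)*22.4 = (0.836/12)*22.4 = 1.56053 Nm^3
Per kg fuel: H2O = (H/2 kmol)*22.4 = (0.105/2)*22.4 = 1.17600 Nm^3
O2 needed per kg fuel = C/12 + H/4 = 0.836/12 + 0.105/4 = 0.09591667 kmol
Per kg fuel: N2 = O2*3.76*22.4 = 0.09591667*3.76*22.4 = 8.07849 Nm^3
Total per kg = 1.56053 + 1.17600 + 8.07849 = 10.81502 Nm^3
Total = 10.81502 * 7.3 = 78.95 Nm^3


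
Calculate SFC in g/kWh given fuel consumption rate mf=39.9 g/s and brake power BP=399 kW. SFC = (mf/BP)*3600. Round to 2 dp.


SFC = (mf / BP) * 3600
Rate = 39.9 / 399 = 0.100000 g/(s*kW)
SFC = 0.100000 * 3600 = 360.00 g/kWh


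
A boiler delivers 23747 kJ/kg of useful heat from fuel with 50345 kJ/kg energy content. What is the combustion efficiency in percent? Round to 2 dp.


Efficiency = (Q_useful / Q_fuel) * 100
Efficiency = (23747 / 50345) * 100
Efficiency = 0.4717 * 100 = 47.17%


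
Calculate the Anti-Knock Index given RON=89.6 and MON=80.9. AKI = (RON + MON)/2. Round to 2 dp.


AKI = (RON + MON) / 2
AKI = (89.6 + 80.9) / 2
AKI = 170.5 / 2 = 85.25


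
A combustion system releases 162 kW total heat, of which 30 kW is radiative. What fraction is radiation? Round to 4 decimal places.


f_rad = Q_rad / Q_total
f_rad = 30 / 162 = 0.1852


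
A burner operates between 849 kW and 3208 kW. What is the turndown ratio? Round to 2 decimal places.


TDR = Q_max / Q_min
TDR = 3208 / 849 = 3.78


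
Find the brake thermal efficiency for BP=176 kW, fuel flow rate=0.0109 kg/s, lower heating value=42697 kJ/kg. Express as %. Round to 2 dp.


eta_BTE = (BP / (mf * LHV)) * 100
Denominator = 0.0109 * 42697 = 465.3973 kW
eta_BTE = (176 / 465.3973) * 100 = 37.82%


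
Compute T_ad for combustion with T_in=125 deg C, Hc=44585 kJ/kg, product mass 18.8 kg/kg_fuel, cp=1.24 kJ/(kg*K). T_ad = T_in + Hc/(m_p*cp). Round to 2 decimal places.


T_ad = T_in + Hc / (m_p * cp)
Denominator = 18.8 * 1.24 = 23.3120
Temperature rise = 44585 / 23.3120 = 1912.53 K
T_ad = 125 + 1912.53 = 2037.53 deg C


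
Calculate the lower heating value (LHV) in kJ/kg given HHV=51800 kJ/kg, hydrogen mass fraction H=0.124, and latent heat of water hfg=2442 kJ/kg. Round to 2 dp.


LHV = HHV - hfg * 9 * H
Water correction = 2442 * 9 * 0.124 = 2725.272 kJ/kg
LHV = 51800 - 2725.272 = 49074.73 kJ/kg


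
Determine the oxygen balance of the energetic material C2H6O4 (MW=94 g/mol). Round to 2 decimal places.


OB = -1600 * (2C + H/2 - O) / MW
Inner = 2*2 + 6/2 - 4 = 3.00
OB = -1600 * 3.00 / 94 = -51.06%


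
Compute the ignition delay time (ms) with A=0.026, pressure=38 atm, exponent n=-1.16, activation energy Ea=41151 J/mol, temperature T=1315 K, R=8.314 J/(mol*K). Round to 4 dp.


tau = A * P^n * exp(Ea/(R*T))
P^n = 38^(-1.16) = 0.01470453
Ea/(R*T) = 41151/(8.314*1315) = 3.763957
exp(Ea/(R*T)) = 43.118697
tau = 0.026 * 0.01470453 * 43.118697 = 0.0165 ms


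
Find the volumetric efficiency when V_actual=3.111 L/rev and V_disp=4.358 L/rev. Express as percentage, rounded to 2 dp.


eta_v = (V_actual / V_disp) * 100
Ratio = 3.111 / 4.358 = 0.7139
eta_v = 0.7139 * 100 = 71.39%


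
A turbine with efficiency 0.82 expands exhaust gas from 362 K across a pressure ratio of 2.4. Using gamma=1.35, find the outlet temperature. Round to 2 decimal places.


T_out = T_in * (1 - eta * (1 - PR^(-(gamma-1)/gamma)))
Exponent = -(1.35-1)/1.35 = -0.25925926
PR^exp = 2.4^(-0.25925926) = 0.79694200
Factor = 1 - 0.82*(1 - 0.79694200) = 0.83349244
T_out = 362 * 0.83349244 = 301.72 K


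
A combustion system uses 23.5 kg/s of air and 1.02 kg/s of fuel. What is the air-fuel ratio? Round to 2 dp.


AFR = m_air / m_fuel
AFR = 23.5 / 1.02 = 23.04


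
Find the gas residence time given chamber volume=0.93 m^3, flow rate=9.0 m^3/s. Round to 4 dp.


tau = V / Q_flow
tau = 0.93 / 9.0 = 0.1033 s


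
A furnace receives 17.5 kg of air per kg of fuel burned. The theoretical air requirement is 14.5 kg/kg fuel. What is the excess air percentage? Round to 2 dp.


Excess air = actual - stoichiometric = 17.5 - 14.5 = 3.00 kg/kg fuel
Excess air % = (excess / stoich) * 100 = (3.00 / 14.5) * 100 = 20.69%


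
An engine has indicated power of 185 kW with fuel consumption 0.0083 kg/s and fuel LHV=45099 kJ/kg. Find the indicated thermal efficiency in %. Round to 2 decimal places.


eta_ith = (IP / (mf * LHV)) * 100
Denominator = 0.0083 * 45099 = 374.3217 kW
eta_ith = (185 / 374.3217) * 100 = 49.42%


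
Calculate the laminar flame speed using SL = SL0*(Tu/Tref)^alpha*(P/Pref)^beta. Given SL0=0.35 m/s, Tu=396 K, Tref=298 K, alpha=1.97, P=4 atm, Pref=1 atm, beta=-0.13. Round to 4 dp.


SL = SL0 * (Tu/Tref)^alpha * (P/Pref)^beta
T ratio = 396/298 = 1.32885906
(T ratio)^alpha = 1.32885906^1.97 = 1.750868
(P/Pref)^beta = 4^(-0.13) = 0.835088
SL = 0.35 * 1.750868 * 0.835088 = 0.5117 m/s


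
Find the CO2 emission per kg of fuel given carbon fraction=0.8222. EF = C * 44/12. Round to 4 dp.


EF = C_frac * (M_CO2 / M_C)
EF = 0.8222 * (44/12)
EF = 0.8222 * 3.666667 = 3.0147 kg_CO2/kg_fuel
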